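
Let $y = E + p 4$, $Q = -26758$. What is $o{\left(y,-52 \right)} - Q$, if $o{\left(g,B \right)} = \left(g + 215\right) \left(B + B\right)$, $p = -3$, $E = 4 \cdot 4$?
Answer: $3982$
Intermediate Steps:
$E = 16$
$y = 4$ ($y = 16 - 12 = 4$)
$o{\left(g,B \right)} = 2 B \left(215 + g\right)$ ($o{\left(g,B \right)} = \left(215 + g\right) 2 B = 2 B \left(215 + g\right)$)
$o{\left(y,-52 \right)} - Q = 2 \left(-52\right) \left(215 + 4\right) - -26758 = 2 \left(-52\right) 219 + 26758 = -22776 + 26758 = 3982$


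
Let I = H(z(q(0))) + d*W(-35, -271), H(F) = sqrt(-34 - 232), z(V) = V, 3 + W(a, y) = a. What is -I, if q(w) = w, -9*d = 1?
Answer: -38/9 - I*sqrt(266) ≈ -4.2222 - 16.31*I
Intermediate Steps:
d = -1/9 (d = -1/9*1 = -1/9 ≈ -0.11111)
W(a, y) = -3 + a
H(F) = I*sqrt(266) (H(F) = sqrt(-266) = I*sqrt(266))
I = 38/9 + I*sqrt(266) (I = I*sqrt(266) - (-3 - 35)/9 = I*sqrt(266) - 1/9*(-38) = I*sqrt(266) + 38/9 = 38/9 + I*sqrt(266) ≈ 4.2222 + 16.31*I)
-I = -(38/9 + I*sqrt(266)) = -38/9 - I*sqrt(266)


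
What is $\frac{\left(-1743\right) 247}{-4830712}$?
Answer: $\frac{22659}{254248} \approx 0.089122$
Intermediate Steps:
$\frac{\left(-1743\right) 247}{-4830712} = \left(-430521\right) \left(- \frac{1}{4830712}\right) = \frac{22659}{254248}$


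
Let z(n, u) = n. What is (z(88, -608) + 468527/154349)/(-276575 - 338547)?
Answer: -14051239/94943465578 ≈ -0.00014800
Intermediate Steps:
(z(88, -608) + 468527/154349)/(-276575 - 338547) = (88 + 468527/154349)/(-276575 - 338547) = (88 + 468527*(1/154349))/(-615122) = (88 + 468527/154349)*(-1/615122) = (14051239/154349)*(-1/615122) = -14051239/94943465578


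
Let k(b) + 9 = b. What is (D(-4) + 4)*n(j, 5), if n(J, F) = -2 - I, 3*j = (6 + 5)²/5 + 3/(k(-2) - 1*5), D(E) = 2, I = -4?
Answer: 12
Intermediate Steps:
k(b) = -9 + b
j = 1921/240 (j = ((6 + 5)²/5 + 3/((-9 - 2) - 1*5))/3 = (11²*(⅕) + 3/(-11 - 5))/3 = (121*(⅕) + 3/(-16))/3 = (121/5 + 3*(-1/16))/3 = (121/5 - 3/16)/3 = (⅓)*(1921/80) = 1921/240 ≈ 8.0042)
n(J, F) = 2 (n(J, F) = -2 - 1*(-4) = -2 + 4 = 2)
(D(-4) + 4)*n(j, 5) = (2 + 4)*2 = 6*2 = 12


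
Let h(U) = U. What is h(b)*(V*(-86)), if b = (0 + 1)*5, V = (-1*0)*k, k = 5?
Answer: 0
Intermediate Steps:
V = 0 (V = -1*0*5 = 0*5 = 0)
b = 5 (b = 1*5 = 5)
h(b)*(V*(-86)) = 5*(0*(-86)) = 5*0 = 0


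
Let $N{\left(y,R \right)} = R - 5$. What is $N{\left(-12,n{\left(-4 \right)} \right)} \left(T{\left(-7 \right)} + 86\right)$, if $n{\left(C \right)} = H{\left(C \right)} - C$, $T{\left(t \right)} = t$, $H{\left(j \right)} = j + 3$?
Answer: $-158$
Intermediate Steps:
$H{\left(j \right)} = 3 + j$
$n{\left(C \right)} = 3$ ($n{\left(C \right)} = \left(3 + C\right) - C = 3$)
$N{\left(y,R \right)} = -5 + R$ ($N{\left(y,R \right)} = R - 5 = -5 + R$)
$N{\left(-12,n{\left(-4 \right)} \right)} \left(T{\left(-7 \right)} + 86\right) = \left(-5 + 3\right) \left(-7 + 86\right) = \left(-2\right) 79 = -158$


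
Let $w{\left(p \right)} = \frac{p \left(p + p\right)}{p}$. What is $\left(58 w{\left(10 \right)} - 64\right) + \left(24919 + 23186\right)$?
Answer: $49201$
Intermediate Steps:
$w{\left(p \right)} = 2 p$ ($w{\left(p \right)} = \frac{p 2 p}{p} = \frac{2 p^{2}}{p} = 2 p$)
$\left(58 w{\left(10 \right)} - 64\right) + \left(24919 + 23186\right) = \left(58 \cdot 2 \cdot 10 - 64\right) + \left(24919 + 23186\right) = \left(58 \cdot 20 - 64\right) + 48105 = \left(1160 - 64\right) + 48105 = 1096 + 48105 = 49201$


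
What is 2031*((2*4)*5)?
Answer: 81240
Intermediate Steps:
2031*((2*4)*5) = 2031*(8*5) = 2031*40 = 81240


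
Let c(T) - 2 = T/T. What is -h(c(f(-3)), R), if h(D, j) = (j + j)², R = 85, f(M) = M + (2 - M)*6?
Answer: -28900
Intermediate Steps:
f(M) = 12 - 5*M (f(M) = M + (12 - 6*M) = 12 - 5*M)
c(T) = 3 (c(T) = 2 + T/T = 2 + 1 = 3)
h(D, j) = 4*j² (h(D, j) = (2*j)² = 4*j²)
-h(c(f(-3)), R) = -4*85² = -4*7225 = -1*28900 = -28900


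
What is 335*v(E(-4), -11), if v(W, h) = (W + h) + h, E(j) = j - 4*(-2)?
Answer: -6030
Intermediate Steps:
E(j) = 8 + j (E(j) = j - 1*(-8) = j + 8 = 8 + j)
v(W, h) = W + 2*h
335*v(E(-4), -11) = 335*((8 - 4) + 2*(-11)) = 335*(4 - 22) = 335*(-18) = -6030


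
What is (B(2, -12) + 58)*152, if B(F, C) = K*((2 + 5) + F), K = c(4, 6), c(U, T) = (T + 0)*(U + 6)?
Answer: 90896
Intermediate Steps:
c(U, T) = T*(6 + U)
K = 60 (K = 6*(6 + 4) = 6*10 = 60)
B(F, C) = 420 + 60*F (B(F, C) = 60*((2 + 5) + F) = 60*(7 + F) = 420 + 60*F)
(B(2, -12) + 58)*152 = ((420 + 60*2) + 58)*152 = ((420 + 120) + 58)*152 = (540 + 58)*152 = 598*152 = 90896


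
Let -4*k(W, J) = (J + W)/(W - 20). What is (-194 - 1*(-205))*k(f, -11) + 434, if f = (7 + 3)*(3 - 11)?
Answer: 172599/400 ≈ 431.50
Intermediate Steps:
f = -80 (f = 10*(-8) = -80)
k(W, J) = -(J + W)/(4*(-20 + W)) (k(W, J) = -(J + W)/(4*(W - 20)) = -(J + W)/(4*(-20 + W)))
(-194 - 1*(-205))*k(f, -11) + 434 = (-194 - 1*(-205))*((-1*(-11) - 1*(-80))/(4*(-20 - 80))) + 434 = (-194 + 205)*((¼)*(11 + 80)/(-100)) + 434 = 11*((¼)*(-1/100)*91) + 434 = 11*(-91/400) + 434 = -1001/400 + 434 = 172599/400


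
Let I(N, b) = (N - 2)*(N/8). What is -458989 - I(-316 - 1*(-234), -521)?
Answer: -459850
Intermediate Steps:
I(N, b) = N*(-2 + N)/8 (I(N, b) = (-2 + N)*(N*(1/8)) = (-2 + N)*(N/8) = N*(-2 + N)/8)
-458989 - I(-316 - 1*(-234), -521) = -458989 - (-316 - 1*(-234))*(-2 + (-316 - 1*(-234)))/8 = -458989 - (-316 + 234)*(-2 + (-316 + 234))/8 = -458989 - (-82)*(-2 - 82)/8 = -458989 - (-82)*(-84)/8 = -458989 - 1*861 = -458989 - 861 = -459850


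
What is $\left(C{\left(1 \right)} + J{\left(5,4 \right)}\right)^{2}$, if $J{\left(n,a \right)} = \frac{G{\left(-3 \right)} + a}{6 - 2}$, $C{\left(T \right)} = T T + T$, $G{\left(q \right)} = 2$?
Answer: $\frac{49}{4} \approx 12.25$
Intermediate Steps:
$C{\left(T \right)} = T + T^{2}$ ($C{\left(T \right)} = T^{2} + T = T + T^{2}$)
$J{\left(n,a \right)} = \frac{1}{2} + \frac{a}{4}$ ($J{\left(n,a \right)} = \frac{2 + a}{6 - 2} = \frac{2 + a}{4} = \left(2 + a\right) \frac{1}{4} = \frac{1}{2} + \frac{a}{4}$)
$\left(C{\left(1 \right)} + J{\left(5,4 \right)}\right)^{2} = \left(1 \left(1 + 1\right) + \left(\frac{1}{2} + \frac{1}{4} \cdot 4\right)\right)^{2} = \left(1 \cdot 2 + \left(\frac{1}{2} + 1\right)\right)^{2} = \left(2 + \frac{3}{2}\right)^{2} = \left(\frac{7}{2}\right)^{2} = \frac{49}{4}$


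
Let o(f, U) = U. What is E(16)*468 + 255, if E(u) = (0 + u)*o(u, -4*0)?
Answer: 255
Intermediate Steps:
E(u) = 0 (E(u) = (0 + u)*(-4*0) = u*0 = 0)
E(16)*468 + 255 = 0*468 + 255 = 0 + 255 = 255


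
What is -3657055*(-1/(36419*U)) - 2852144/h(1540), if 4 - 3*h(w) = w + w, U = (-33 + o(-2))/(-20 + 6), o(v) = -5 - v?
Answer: 1421961063601/504111798 ≈ 2820.7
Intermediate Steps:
U = 18/7 (U = (-33 + (-5 - 1*(-2)))/(-20 + 6) = (-33 + (-5 + 2))/(-14) = (-33 - 3)*(-1/14) = -36*(-1/14) = 18/7 ≈ 2.5714)
h(w) = 4/3 - 2*w/3 (h(w) = 4/3 - (w + w)/3 = 4/3 - 2*w/3)
-3657055*(-1/(36419*U)) - 2852144/h(1540) = -3657055/((18/7)*(-36419)) - 2852144/(4/3 - ⅔*1540) = -3657055/(-655542/7) - 2852144/(4/3 - 3080/3) = -3657055*(-7/655542) - 2852144/(-3076/3) = 25599385/655542 - 2852144*(-3/3076) = 25599385/655542 + 2139108/769 = 1421961063601/504111798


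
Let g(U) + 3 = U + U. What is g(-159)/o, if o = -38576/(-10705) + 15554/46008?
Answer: -79048760220/970655089 ≈ -81.439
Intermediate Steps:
g(U) = -3 + 2*U (g(U) = -3 + (U + U) = -3 + 2*U)
o = 970655089/246257820 (o = -38576*(-1/10705) + 15554*(1/46008) = 38576/10705 + 7777/23004 = 970655089/246257820 ≈ 3.9416)
g(-159)/o = (-3 + 2*(-159))/(970655089/246257820) = (-3 - 318)*(246257820/970655089) = -321*246257820/970655089 = -79048760220/970655089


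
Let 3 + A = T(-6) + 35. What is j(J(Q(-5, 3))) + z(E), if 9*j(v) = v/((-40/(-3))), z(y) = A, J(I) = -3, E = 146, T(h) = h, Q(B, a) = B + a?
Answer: 1039/40 ≈ 25.975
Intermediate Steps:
A = 26 (A = -3 + (-6 + 35) = -3 + 29 = 26)
z(y) = 26
j(v) = v/120 (j(v) = (v/((-40/(-3))))/9 = (v/((-40*(-⅓))))/9 = (v/(40/3))/9 = (v*(3/40))/9 = (3*v/40)/9 = v/120)
j(J(Q(-5, 3))) + z(E) = (1/120)*(-3) + 26 = -1/40 + 26 = 1039/40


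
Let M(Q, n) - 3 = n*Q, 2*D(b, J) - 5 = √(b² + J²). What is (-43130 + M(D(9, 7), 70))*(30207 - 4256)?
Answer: -1114647352 + 908285*√130 ≈ -1.1043e+9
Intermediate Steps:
D(b, J) = 5/2 + √(J² + b²)/2 (D(b, J) = 5/2 + √(b² + J²)/2 = 5/2 + √(J² + b²)/2)
M(Q, n) = 3 + Q*n (M(Q, n) = 3 + n*Q = 3 + Q*n)
(-43130 + M(D(9, 7), 70))*(30207 - 4256) = (-43130 + (3 + (5/2 + √(7² + 9²)/2)*70))*(30207 - 4256) = (-43130 + (3 + (5/2 + √(49 + 81)/2)*70))*25951 = (-43130 + (3 + (5/2 + √130/2)*70))*25951 = (-43130 + (3 + (175 + 35*√130)))*25951 = (-43130 + (178 + 35*√130))*25951 = (-42952 + 35*√130)*25951 = -1114647352 + 908285*√130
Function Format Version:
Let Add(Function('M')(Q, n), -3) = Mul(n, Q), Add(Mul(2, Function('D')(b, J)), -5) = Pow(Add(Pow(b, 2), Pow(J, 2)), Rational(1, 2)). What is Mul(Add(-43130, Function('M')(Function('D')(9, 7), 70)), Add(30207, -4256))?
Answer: Add(-1114647352, Mul(908285, Pow(130, Rational(1, 2)))) ≈ -1.1043e+9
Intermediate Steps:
Function('D')(b, J) = Add(Rational(5, 2), Mul(Rational(1, 2), Pow(Add(Pow(J, 2), Pow(b, 2)), Rational(1, 2)))) (Function('D')(b, J) = Add(Rational(5, 2), Mul(Rational(1, 2), Pow(Add(Pow(b, 2), Pow(J, 2)), Rational(1, 2)))) = Add(Rational(5, 2), Mul(Rational(1, 2), Pow(Add(Pow(J, 2), Pow(b, 2)), Rational(1, 2)))))
Function('M')(Q, n) = Add(3, Mul(Q, n)) (Function('M')(Q, n) = Add(3, Mul(n, Q)) = Add(3, Mul(Q, n)))
Mul(Add(-43130, Function('M')(Function('D')(9, 7), 70)), Add(30207, -4256)) = Mul(Add(-43130, Add(3, Mul(Add(Rational(5, 2), Mul(Rational(1, 2), Pow(Add(Pow(7, 2), Pow(9, 2)), Rational(1, 2)))), 70))), Add(30207, -4256)) = Mul(Add(-43130, Add(3, Mul(Add(Rational(5, 2), Mul(Rational(1, 2), Pow(Add(49, 81), Rational(1, 2)))), 70))), 25951) = Mul(Add(-43130, Add(3, Mul(Add(Rational(5, 2), Mul(Rational(1, 2), Pow(130, Rational(1, 2)))), 70))), 25951) = Mul(Add(-43130, Add(3, Add(175, Mul(35, Pow(130, Rational(1, 2)))))), 25951) = Mul(Add(-43130, Add(178, Mul(35, Pow(130, Rational(1, 2))))), 25951) = Mul(Add(-42952, Mul(35, Pow(130, Rational(1, 2)))), 25951) = Add(-1114647352, Mul(908285, Pow(130, Rational(1, 2))))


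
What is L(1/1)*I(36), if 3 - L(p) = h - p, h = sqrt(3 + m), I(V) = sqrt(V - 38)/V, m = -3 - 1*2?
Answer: 1/18 + I*sqrt(2)/9 ≈ 0.055556 + 0.15713*I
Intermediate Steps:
m = -5 (m = -3 - 2 = -5)
I(V) = sqrt(-38 + V)/V
h = I*sqrt(2) (h = sqrt(3 - 5) = sqrt(-2) = I*sqrt(2) ≈ 1.4142*I)
L(p) = 3 + p - I*sqrt(2) (L(p) = 3 - (I*sqrt(2) - p) = 3 - (-p + I*sqrt(2)) = 3 + (p - I*sqrt(2)) = 3 + p - I*sqrt(2))
L(1/1)*I(36) = (3 + 1/1 - I*sqrt(2))*(sqrt(-38 + 36)/36) = (3 + 1 - I*sqrt(2))*(sqrt(-2)/36) = (4 - I*sqrt(2))*((I*sqrt(2))/36) = (4 - I*sqrt(2))*(I*sqrt(2)/36) = I*sqrt(2)*(4 - I*sqrt(2))/36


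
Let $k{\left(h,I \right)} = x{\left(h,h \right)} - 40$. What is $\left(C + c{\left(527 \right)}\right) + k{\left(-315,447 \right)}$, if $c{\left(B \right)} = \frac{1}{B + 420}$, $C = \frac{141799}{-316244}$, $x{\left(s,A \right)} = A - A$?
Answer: $- \frac{12113290129}{299483068} \approx -40.447$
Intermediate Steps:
$x{\left(s,A \right)} = 0$
$k{\left(h,I \right)} = -40$ ($k{\left(h,I \right)} = 0 - 40 = -40$)
$C = - \frac{141799}{316244}$ ($C = 141799 \left(- \frac{1}{316244}\right) = - \frac{141799}{316244} \approx -0.44838$)
$c{\left(B \right)} = \frac{1}{420 + B}$
$\left(C + c{\left(527 \right)}\right) + k{\left(-315,447 \right)} = \left(- \frac{141799}{316244} + \frac{1}{420 + 527}\right) - 40 = \left(- \frac{141799}{316244} + \frac{1}{947}\right) - 40 = - \frac{133967409}{299483068} - 40 = - \frac{12113290129}{299483068}$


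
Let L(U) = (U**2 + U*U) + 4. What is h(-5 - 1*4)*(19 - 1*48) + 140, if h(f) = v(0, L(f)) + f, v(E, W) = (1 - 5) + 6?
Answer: 343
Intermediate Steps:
L(U) = 4 + 2*U**2 (L(U) = (U**2 + U**2) + 4 = 2*U**2 + 4 = 4 + 2*U**2)
v(E, W) = 2 (v(E, W) = -4 + 6 = 2)
h(f) = 2 + f
h(-5 - 1*4)*(19 - 1*48) + 140 = (2 + (-5 - 1*4))*(19 - 1*48) + 140 = (2 + (-5 - 4))*(19 - 48) + 140 = (2 - 9)*(-29) + 140 = -7*(-29) + 140 = 203 + 140 = 343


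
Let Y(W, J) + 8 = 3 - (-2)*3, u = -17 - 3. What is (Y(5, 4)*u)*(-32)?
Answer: 640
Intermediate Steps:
u = -20
Y(W, J) = 1 (Y(W, J) = -8 + (3 - (-2)*3) = -8 + (3 - 1*(-6)) = -8 + (3 + 6) = -8 + 9 = 1)
(Y(5, 4)*u)*(-32) = (1*(-20))*(-32) = -20*(-32) = 640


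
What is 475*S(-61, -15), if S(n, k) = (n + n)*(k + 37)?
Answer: -1274900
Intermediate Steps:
S(n, k) = 2*n*(37 + k) (S(n, k) = (2*n)*(37 + k) = 2*n*(37 + k))
475*S(-61, -15) = 475*(2*(-61)*(37 - 15)) = 475*(2*(-61)*22) = 475*(-2684) = -1274900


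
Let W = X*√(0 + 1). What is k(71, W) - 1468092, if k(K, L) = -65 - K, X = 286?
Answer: -1468228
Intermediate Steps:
W = 286 (W = 286*√(0 + 1) = 286*√1 = 286*1 = 286)
k(71, W) - 1468092 = (-65 - 1*71) - 1468092 = (-65 - 71) - 1468092 = -136 - 1468092 = -1468228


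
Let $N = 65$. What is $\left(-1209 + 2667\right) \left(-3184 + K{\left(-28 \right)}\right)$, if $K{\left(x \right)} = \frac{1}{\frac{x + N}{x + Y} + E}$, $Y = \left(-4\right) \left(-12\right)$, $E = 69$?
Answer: $- \frac{6578070264}{1417} \approx -4.6422 \cdot 10^{6}$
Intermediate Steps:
$Y = 48$
$K{\left(x \right)} = \frac{1}{69 + \frac{65 + x}{48 + x}}$ ($K{\left(x \right)} = \frac{1}{\frac{x + 65}{x + 48} + 69} = \frac{1}{\frac{65 + x}{48 + x} + 69} = \frac{1}{69 + \frac{65 + x}{48 + x}}$)
$\left(-1209 + 2667\right) \left(-3184 + K{\left(-28 \right)}\right) = \left(-1209 + 2667\right) \left(-3184 + \frac{48 - 28}{3377 + 70 \left(-28\right)}\right) = 1458 \left(-3184 + \frac{1}{3377 - 1960} \cdot 20\right) = 1458 \left(-3184 + \frac{1}{1417} \cdot 20\right) = 1458 \left(-3184 + \frac{20}{1417}\right) = 1458 \left(- \frac{4511708}{1417}\right) = - \frac{6578070264}{1417}$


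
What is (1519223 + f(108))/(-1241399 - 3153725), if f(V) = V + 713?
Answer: -380011/1098781 ≈ -0.34585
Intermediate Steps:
f(V) = 713 + V
(1519223 + f(108))/(-1241399 - 3153725) = (1519223 + (713 + 108))/(-1241399 - 3153725) = (1519223 + 821)/(-4395124) = 1520044*(-1/4395124) = -380011/1098781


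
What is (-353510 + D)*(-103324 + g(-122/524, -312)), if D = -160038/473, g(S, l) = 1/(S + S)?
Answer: 1054917225325860/28853 ≈ 3.6562e+10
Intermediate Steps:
g(S, l) = 1/(2*S)
D = -160038/473 ≈ -338.35
(-353510 + D)*(-103324 + g(-122/524, -312)) = (-353510 - 160038/473)*(-103324 + 1/(2*((-122/524)))) = -167370268*(-103324 + 1/(2*((-122*1/524))))/473 = -167370268*(-103324 + 1/(2*(-61/262)))/473 = -167370268*(-103324 + (½)*(-262/61))/473 = -167370268*(-103324 - 131/61)/473 = -167370268/473*(-6302895/61) = 1054917225325860/28853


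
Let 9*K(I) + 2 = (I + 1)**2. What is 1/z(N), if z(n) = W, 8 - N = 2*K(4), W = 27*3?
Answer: 1/81 ≈ 0.012346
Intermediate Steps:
K(I) = -2/9 + (1 + I)**2/9 (K(I) = -2/9 + (I + 1)**2/9 = -2/9 + (1 + I)**2/9)
W = 81
N = 26/9 (N = 8 - 2*(-2/9 + (1 + 4)**2/9) = 8 - 2*(-2/9 + (1/9)*5**2) = 8 - 2*(-2/9 + (1/9)*25) = 8 - 2*(-2/9 + 25/9) = 8 - 2*23/9 = 8 - 1*46/9 = 8 - 46/9 = 26/9 ≈ 2.8889)
z(n) = 81
1/z(N) = 1/81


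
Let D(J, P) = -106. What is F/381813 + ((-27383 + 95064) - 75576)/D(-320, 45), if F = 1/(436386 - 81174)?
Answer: 535377948057863/7188101645868 ≈ 74.481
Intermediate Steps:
F = 1/355212 ≈ 2.8152e-6
F/381813 + ((-27383 + 95064) - 75576)/D(-320, 45) = (1/355212)/381813 + ((-27383 + 95064) - 75576)/(-106) = (1/355212)*(1/381813) + (67681 - 75576)*(-1/106) = 1/135624559356 - 7895*(-1/106) = 1/135624559356 + 7895/106 = 535377948057863/7188101645868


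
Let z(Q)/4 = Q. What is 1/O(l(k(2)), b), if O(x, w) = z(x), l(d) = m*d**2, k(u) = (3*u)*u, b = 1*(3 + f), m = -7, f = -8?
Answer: -1/4032 ≈ -0.00024802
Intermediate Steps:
z(Q) = 4*Q
b = -5 (b = 1*(3 - 8) = 1*(-5) = -5)
k(u) = 3*u**2
l(d) = -7*d**2
O(x, w) = 4*x
1/O(l(k(2)), b) = 1/(4*(-7*(3*2**2)**2)) = 1/(4*(-7*(3*4)**2)) = 1/(4*(-7*12**2)) = 1/(4*(-7*144)) = 1/(4*(-1008)) = 1/(-4032) = -1/4032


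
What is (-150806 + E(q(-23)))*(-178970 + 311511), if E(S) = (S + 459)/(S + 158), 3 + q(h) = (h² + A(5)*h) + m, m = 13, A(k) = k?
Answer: -11632886189069/582 ≈ -1.9988e+10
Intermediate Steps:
q(h) = 10 + h² + 5*h (q(h) = -3 + ((h² + 5*h) + 13) = -3 + (13 + h² + 5*h) = 10 + h² + 5*h)
E(S) = (459 + S)/(158 + S)
(-150806 + E(q(-23)))*(-178970 + 311511) = (-150806 + (459 + (10 + (-23)² + 5*(-23)))/(158 + (10 + (-23)² + 5*(-23))))*(-178970 + 311511) = (-150806 + (459 + (10 + 529 - 115))/(158 + (10 + 529 - 115)))*132541 = (-150806 + (459 + 424)/(158 + 424))*132541 = (-150806 + 883/582)*132541 = -87768209/582*132541 = -11632886189069/582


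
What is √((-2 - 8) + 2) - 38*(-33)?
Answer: 1254 + 2*I*√2 ≈ 1254.0 + 2.8284*I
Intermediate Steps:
√((-2 - 8) + 2) - 38*(-33) = √(-10 + 2) + 1254 = √(-8) + 1254 = 2*I*√2 + 1254 = 1254 + 2*I*√2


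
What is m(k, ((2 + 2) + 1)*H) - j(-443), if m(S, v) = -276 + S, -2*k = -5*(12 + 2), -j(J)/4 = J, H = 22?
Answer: -2013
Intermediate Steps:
j(J) = -4*J
k = 35 (k = -(-5)*(12 + 2)/2 = -(-5)*14/2 = -½*(-70) = 35)
m(k, ((2 + 2) + 1)*H) - j(-443) = (-276 + 35) - (-4)*(-443) = -241 - 1*1772 = -241 - 1772 = -2013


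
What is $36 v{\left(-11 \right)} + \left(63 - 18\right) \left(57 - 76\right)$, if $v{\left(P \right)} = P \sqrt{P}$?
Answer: $-855 - 396 i \sqrt{11} \approx -855.0 - 1313.4 i$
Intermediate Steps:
$v{\left(P \right)} = P^{\frac{3}{2}}$
$36 v{\left(-11 \right)} + \left(63 - 18\right) \left(57 - 76\right) = 36 \left(-11\right)^{\frac{3}{2}} + \left(63 - 18\right) \left(57 - 76\right) = 36 \left(- 11 i \sqrt{11}\right) + 45 \left(-19\right) = - 396 i \sqrt{11} - 855 = -855 - 396 i \sqrt{11}$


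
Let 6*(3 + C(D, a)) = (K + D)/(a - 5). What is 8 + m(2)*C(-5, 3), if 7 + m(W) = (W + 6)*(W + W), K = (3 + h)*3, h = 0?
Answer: -226/3 ≈ -75.333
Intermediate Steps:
K = 9 (K = (3 + 0)*3 = 3*3 = 9)
C(D, a) = -3 + (9 + D)/(6*(-5 + a)) (C(D, a) = -3 + ((9 + D)/(a - 5))/6 = -3 + ((9 + D)/(-5 + a))/6 = -3 + (9 + D)/(6*(-5 + a)))
m(W) = -7 + 2*W*(6 + W) (m(W) = -7 + (W + 6)*(W + W) = -7 + (6 + W)*(2*W) = -7 + 2*W*(6 + W))
8 + m(2)*C(-5, 3) = 8 + (-7 + 2*2**2 + 12*2)*((99 - 5 - 18*3)/(6*(-5 + 3))) = 8 + (-7 + 2*4 + 24)*((1/6)*(99 - 5 - 54)/(-2)) = 8 + (-7 + 8 + 24)*((1/6)*(-1/2)*40) = 8 + 25*(-10/3) = 8 - 250/3 = -226/3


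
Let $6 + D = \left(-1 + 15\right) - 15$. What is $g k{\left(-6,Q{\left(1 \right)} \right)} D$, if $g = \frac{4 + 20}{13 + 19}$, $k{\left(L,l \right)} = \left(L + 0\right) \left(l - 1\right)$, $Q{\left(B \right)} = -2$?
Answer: $- \frac{189}{2} \approx -94.5$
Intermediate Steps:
$k{\left(L,l \right)} = L \left(-1 + l\right)$
$g = \frac{3}{4}$ ($g = \frac{24}{32} = 24 \cdot \frac{1}{32} = \frac{3}{4} \approx 0.75$)
$D = -7$ ($D = -6 + \left(\left(-1 + 15\right) - 15\right) = -6 + \left(14 - 15\right) = -6 - 1 = -7$)
$g k{\left(-6,Q{\left(1 \right)} \right)} D = \frac{3 \left(- 6 \left(-1 - 2\right)\right)}{4} \left(-7\right) = \frac{3 \left(\left(-6\right) \left(-3\right)\right)}{4} \left(-7\right) = \frac{3}{4} \cdot 18 \left(-7\right) = \frac{27}{2} \left(-7\right) = - \frac{189}{2}$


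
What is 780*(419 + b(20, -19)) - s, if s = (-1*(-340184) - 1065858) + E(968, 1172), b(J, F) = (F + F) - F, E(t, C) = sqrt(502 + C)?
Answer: 1037674 - 3*sqrt(186) ≈ 1.0376e+6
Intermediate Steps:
b(J, F) = F (b(J, F) = 2*F - F = F)
s = -725674 + 3*sqrt(186) (s = (-1*(-340184) - 1065858) + sqrt(502 + 1172) = (340184 - 1065858) + sqrt(1674) = -725674 + 3*sqrt(186) ≈ -7.2563e+5)
780*(419 + b(20, -19)) - s = 780*(419 - 19) - (-725674 + 3*sqrt(186)) = 780*400 + (725674 - 3*sqrt(186)) = 312000 + (725674 - 3*sqrt(186)) = 1037674 - 3*sqrt(186)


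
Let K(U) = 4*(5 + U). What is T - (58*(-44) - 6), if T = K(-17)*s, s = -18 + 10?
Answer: 2942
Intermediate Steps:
s = -8
K(U) = 20 + 4*U
T = 384 (T = (20 + 4*(-17))*(-8) = (20 - 68)*(-8) = -48*(-8) = 384)
T - (58*(-44) - 6) = 384 - (58*(-44) - 6) = 384 - (-2552 - 6) = 384 - 1*(-2558) = 384 + 2558 = 2942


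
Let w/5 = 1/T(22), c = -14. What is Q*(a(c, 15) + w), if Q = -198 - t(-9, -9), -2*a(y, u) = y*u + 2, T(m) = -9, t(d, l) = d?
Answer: -19551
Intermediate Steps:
a(y, u) = -1 - u*y/2 (a(y, u) = -(y*u + 2)/2 = -(u*y + 2)/2 = -(2 + u*y)/2 = -1 - u*y/2)
Q = -189 (Q = -198 - 1*(-9) = -198 + 9 = -189)
w = -5/9 (w = 5/(-9) = 5*(-⅑) = -5/9 ≈ -0.55556)
Q*(a(c, 15) + w) = -189*((-1 - ½*15*(-14)) - 5/9) = -189*((-1 + 105) - 5/9) = -189*(104 - 5/9) = -189*931/9 = -19551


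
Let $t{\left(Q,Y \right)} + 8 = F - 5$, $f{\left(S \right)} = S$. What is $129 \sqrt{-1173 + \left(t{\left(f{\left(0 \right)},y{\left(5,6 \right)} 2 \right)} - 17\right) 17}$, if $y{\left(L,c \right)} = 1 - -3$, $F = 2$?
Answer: $129 i \sqrt{1649} \approx 5238.4 i$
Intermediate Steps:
$y{\left(L,c \right)} = 4$ ($y{\left(L,c \right)} = 1 + 3 = 4$)
$t{\left(Q,Y \right)} = -11$ ($t{\left(Q,Y \right)} = -8 + \left(2 - 5\right) = -8 - 3 = -11$)
$129 \sqrt{-1173 + \left(t{\left(f{\left(0 \right)},y{\left(5,6 \right)} 2 \right)} - 17\right) 17} = 129 \sqrt{-1173 + \left(-11 - 17\right) 17} = 129 \sqrt{-1173 - 476} = 129 \sqrt{-1649} = 129 i \sqrt{1649}$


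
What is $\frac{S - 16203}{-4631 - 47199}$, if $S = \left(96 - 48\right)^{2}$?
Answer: $\frac{13899}{51830} \approx 0.26817$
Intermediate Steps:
$S = 2304$ ($S = 48^{2} = 2304$)
$\frac{S - 16203}{-4631 - 47199} = \frac{2304 - 16203}{-4631 - 47199} = \frac{2304 - 16203}{-51830} = \left(-13899\right) \left(- \frac{1}{51830}\right) = \frac{13899}{51830}$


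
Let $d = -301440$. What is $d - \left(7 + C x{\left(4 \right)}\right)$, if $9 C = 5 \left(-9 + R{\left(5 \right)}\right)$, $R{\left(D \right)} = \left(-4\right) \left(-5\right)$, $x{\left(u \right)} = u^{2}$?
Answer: $- \frac{2713903}{9} \approx -3.0155 \cdot 10^{5}$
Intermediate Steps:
$R{\left(D \right)} = 20$
$C = \frac{55}{9}$ ($C = \frac{5 \left(-9 + 20\right)}{9} = \frac{5 \cdot 11}{9} = \frac{1}{9} \cdot 55 = \frac{55}{9} \approx 6.1111$)
$d - \left(7 + C x{\left(4 \right)}\right) = -301440 - \left(7 + \frac{55 \cdot 4^{2}}{9}\right) = -301440 - \left(7 + \frac{55}{9} \cdot 16\right) = -301440 - \left(7 + \frac{880}{9}\right) = -301440 - \frac{943}{9} = - \frac{2713903}{9}$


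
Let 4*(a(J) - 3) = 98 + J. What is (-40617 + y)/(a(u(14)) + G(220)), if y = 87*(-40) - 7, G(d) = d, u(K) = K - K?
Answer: -88208/495 ≈ -178.20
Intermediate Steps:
u(K) = 0
y = -3487 (y = -3480 - 7 = -3487)
a(J) = 55/2 + J/4 (a(J) = 3 + (98 + J)/4 = 3 + (49/2 + J/4) = 55/2 + J/4)
(-40617 + y)/(a(u(14)) + G(220)) = (-40617 - 3487)/((55/2 + (¼)*0) + 220) = -44104/((55/2 + 0) + 220) = -44104/(55/2 + 220) = -44104/495/2 = -44104*2/495 = -88208/495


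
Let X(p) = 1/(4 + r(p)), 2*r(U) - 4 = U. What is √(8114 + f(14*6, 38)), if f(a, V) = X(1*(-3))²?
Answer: √657238/9 ≈ 90.078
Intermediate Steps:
r(U) = 2 + U/2
X(p) = 1/(6 + p/2) (X(p) = 1/(4 + (2 + p/2)) = 1/(6 + p/2))
f(a, V) = 4/81 (f(a, V) = (2/(12 + 1*(-3)))² = (2/(12 - 3))² = (2/9)² = 4/81)
√(8114 + f(14*6, 38)) = √(8114 + 4/81) = √(657238/81) = √657238/9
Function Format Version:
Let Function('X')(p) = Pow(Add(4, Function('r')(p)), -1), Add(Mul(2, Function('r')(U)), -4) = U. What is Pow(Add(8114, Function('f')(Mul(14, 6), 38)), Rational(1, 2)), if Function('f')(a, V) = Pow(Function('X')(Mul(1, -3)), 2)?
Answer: Mul(Rational(1, 9), Pow(657238, Rational(1, 2))) ≈ 90.078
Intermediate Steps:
Function('r')(U) = Add(2, Mul(Rational(1, 2), U))
Function('X')(p) = Pow(Add(6, Mul(Rational(1, 2), p)), -1) (Function('X')(p) = Pow(Add(4, Add(2, Mul(Rational(1, 2), p))), -1) = Pow(Add(6, Mul(Rational(1, 2), p)), -1))
Function('f')(a, V) = Rational(4, 81) (Function('f')(a, V) = Pow(Mul(2, Pow(Add(12, Mul(1, -3)), -1)), 2) = Pow(Mul(2, Pow(Add(12, -3), -1)), 2) = Pow(Mul(2, Pow(9, -1)), 2) = Pow(Mul(2, Rational(1, 9)), 2) = Pow(Rational(2, 9), 2) = Rational(4, 81))
Pow(Add(8114, Function('f')(Mul(14, 6), 38)), Rational(1, 2)) = Pow(Add(8114, Rational(4, 81)), Rational(1, 2)) = Pow(Rational(657238, 81), Rational(1, 2)) = Mul(Rational(1, 9), Pow(657238, Rational(1, 2)))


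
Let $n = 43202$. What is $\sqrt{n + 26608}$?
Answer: $\sqrt{69810} \approx 264.22$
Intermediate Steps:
$\sqrt{n + 26608} = \sqrt{43202 + 26608} = \sqrt{69810}$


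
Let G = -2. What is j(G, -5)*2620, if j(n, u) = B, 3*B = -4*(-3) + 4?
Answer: 41920/3 ≈ 13973.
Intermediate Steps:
B = 16/3 (B = (-4*(-3) + 4)/3 = (12 + 4)/3 = (1/3)*16 = 16/3 ≈ 5.3333)
j(n, u) = 16/3
j(G, -5)*2620 = (16/3)*2620 = 41920/3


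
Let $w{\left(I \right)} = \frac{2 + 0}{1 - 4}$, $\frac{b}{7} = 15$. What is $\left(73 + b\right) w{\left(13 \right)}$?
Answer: $- \frac{356}{3} \approx -118.67$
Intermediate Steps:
$b = 105$ ($b = 7 \cdot 15 = 105$)
$w{\left(I \right)} = - \frac{2}{3}$ ($w{\left(I \right)} = \frac{2}{-3} = 2 \left(- \frac{1}{3}\right) = - \frac{2}{3}$)
$\left(73 + b\right) w{\left(13 \right)} = \left(73 + 105\right) \left(- \frac{2}{3}\right) = 178 \left(- \frac{2}{3}\right) = - \frac{356}{3}$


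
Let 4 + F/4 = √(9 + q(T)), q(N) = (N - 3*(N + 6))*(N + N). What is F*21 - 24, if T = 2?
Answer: -360 + 84*I*√79 ≈ -360.0 + 746.61*I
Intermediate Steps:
q(N) = 2*N*(-18 - 2*N) (q(N) = (N - 3*(6 + N))*(2*N) = (N + (-18 - 3*N))*(2*N) = (-18 - 2*N)*(2*N) = 2*N*(-18 - 2*N))
F = -16 + 4*I*√79 (F = -16 + 4*√(9 - 4*2*(9 + 2)) = -16 + 4*√(9 - 4*2*11) = -16 + 4*√(9 - 88) = -16 + 4*√(-79) = -16 + 4*(I*√79) = -16 + 4*I*√79 ≈ -16.0 + 35.553*I)
F*21 - 24 = (-16 + 4*I*√79)*21 - 24 = (-336 + 84*I*√79) - 24 = -360 + 84*I*√79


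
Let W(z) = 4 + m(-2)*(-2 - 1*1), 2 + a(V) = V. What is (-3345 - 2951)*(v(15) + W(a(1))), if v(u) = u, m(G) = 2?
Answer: -81848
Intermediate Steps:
a(V) = -2 + V
W(z) = -2 (W(z) = 4 + 2*(-2 - 1*1) = 4 + 2*(-2 - 1) = 4 + 2*(-3) = 4 - 6 = -2)
(-3345 - 2951)*(v(15) + W(a(1))) = (-3345 - 2951)*(15 - 2) = -6296*13 = -81848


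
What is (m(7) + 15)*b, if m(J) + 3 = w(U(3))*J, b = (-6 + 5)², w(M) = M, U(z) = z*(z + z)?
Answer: 138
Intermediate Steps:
U(z) = 2*z² (U(z) = z*(2*z) = 2*z²)
b = 1 (b = (-1)² = 1)
m(J) = -3 + 18*J (m(J) = -3 + (2*3²)*J = -3 + (2*9)*J = -3 + 18*J)
(m(7) + 15)*b = ((-3 + 18*7) + 15)*1 = ((-3 + 126) + 15)*1 = (123 + 15)*1 = 138*1 = 138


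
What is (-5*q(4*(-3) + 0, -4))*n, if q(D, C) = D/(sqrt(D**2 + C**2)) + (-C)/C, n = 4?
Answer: 20 + 6*sqrt(10) ≈ 38.974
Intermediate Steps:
q(D, C) = -1 + D/sqrt(C**2 + D**2) (q(D, C) = D/(sqrt(C**2 + D**2)) - 1 = D/sqrt(C**2 + D**2) - 1 = -1 + D/sqrt(C**2 + D**2))
(-5*q(4*(-3) + 0, -4))*n = -5*(-1 + (4*(-3) + 0)/sqrt((-4)**2 + (4*(-3) + 0)**2))*4 = -5*(-1 + (-12 + 0)/sqrt(16 + (-12 + 0)**2))*4 = -5*(-1 - 12/sqrt(16 + (-12)**2))*4 = -5*(-1 - 12/sqrt(16 + 144))*4 = -5*(-1 - 3*sqrt(10)/10)*4 = (5 + 3*sqrt(10)/2)*4 = 20 + 6*sqrt(10)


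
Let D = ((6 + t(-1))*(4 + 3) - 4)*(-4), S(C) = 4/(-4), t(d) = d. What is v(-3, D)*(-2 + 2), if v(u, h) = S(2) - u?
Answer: 0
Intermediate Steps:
S(C) = -1 (S(C) = 4*(-¼) = -1)
D = -124 (D = ((6 - 1)*(4 + 3) - 4)*(-4) = (5*7 - 4)*(-4) = (35 - 4)*(-4) = 31*(-4) = -124)
v(u, h) = -1 - u
v(-3, D)*(-2 + 2) = (-1 - 1*(-3))*(-2 + 2) = (-1 + 3)*0 = 2*0 = 0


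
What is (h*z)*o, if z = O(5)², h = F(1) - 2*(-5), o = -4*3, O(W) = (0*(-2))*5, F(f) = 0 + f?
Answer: 0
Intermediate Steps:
F(f) = f
O(W) = 0 (O(W) = 0*5 = 0)
o = -12
h = 11 (h = 1 - 2*(-5) = 1 + 10 = 11)
z = 0 (z = 0² = 0)
(h*z)*o = (11*0)*(-12) = 0*(-12) = 0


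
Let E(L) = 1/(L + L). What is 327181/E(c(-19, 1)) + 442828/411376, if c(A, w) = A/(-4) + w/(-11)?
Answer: 3448983001087/1131284 ≈ 3.0487e+6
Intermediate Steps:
c(A, w) = -A/4 - w/11 (c(A, w) = A*(-¼) + w*(-1/11) = -A/4 - w/11)
E(L) = 1/(2*L)
327181/E(c(-19, 1)) + 442828/411376 = 327181/((1/(2*(-¼*(-19) - 1/11*1)))) + 442828/411376 = 327181/((1/(2*(19/4 - 1/11)))) + 442828*(1/411376) = 327181/((1/(2*(205/44)))) + 110707/102844 = 327181/(((½)*(44/205))) + 110707/102844 = 327181/(22/205) + 110707/102844 = 327181*(205/22) + 110707/102844 = 67072105/22 + 110707/102844 = 3448983001087/1131284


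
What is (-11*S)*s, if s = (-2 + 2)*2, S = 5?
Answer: 0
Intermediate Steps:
s = 0 (s = 0*2 = 0)
(-11*S)*s = -11*5*0 = -55*0 = 0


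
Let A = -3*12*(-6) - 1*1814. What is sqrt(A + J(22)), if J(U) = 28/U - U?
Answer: I*sqrt(195866)/11 ≈ 40.233*I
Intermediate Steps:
A = -1598 (A = -36*(-6) - 1814 = 216 - 1814 = -1598)
J(U) = -U + 28/U
sqrt(A + J(22)) = sqrt(-1598 + (-1*22 + 28/22)) = sqrt(-1598 + (-22 + 28*(1/22))) = sqrt(-1598 + (-22 + 14/11)) = sqrt(-1598 - 228/11) = sqrt(-17806/11) = I*sqrt(195866)/11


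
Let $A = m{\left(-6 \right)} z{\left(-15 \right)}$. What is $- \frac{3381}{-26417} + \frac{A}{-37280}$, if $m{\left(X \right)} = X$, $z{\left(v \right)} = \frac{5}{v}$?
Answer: $\frac{62995423}{492412880} \approx 0.12793$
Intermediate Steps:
$A = 2$ ($A = - 6 \frac{5}{-15} = - 6 \cdot 5 \left(- \frac{1}{15}\right) = \left(-6\right) \left(- \frac{1}{3}\right) = 2$)
$- \frac{3381}{-26417} + \frac{A}{-37280} = - \frac{3381}{-26417} + \frac{2}{-37280} = \left(-3381\right) \left(- \frac{1}{26417}\right) + 2 \left(- \frac{1}{37280}\right) = \frac{3381}{26417} - \frac{1}{18640} = \frac{62995423}{492412880}$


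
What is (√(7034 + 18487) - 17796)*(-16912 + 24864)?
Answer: -141513792 + 7952*√25521 ≈ -1.4024e+8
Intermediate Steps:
(√(7034 + 18487) - 17796)*(-16912 + 24864) = (√25521 - 17796)*7952 = (-17796 + √25521)*7952 = -141513792 + 7952*√25521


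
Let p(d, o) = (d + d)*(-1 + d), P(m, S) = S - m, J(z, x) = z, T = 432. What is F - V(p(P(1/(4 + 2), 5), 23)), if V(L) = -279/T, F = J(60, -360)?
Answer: 2911/48 ≈ 60.646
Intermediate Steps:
p(d, o) = 2*d*(-1 + d) (p(d, o) = (2*d)*(-1 + d) = 2*d*(-1 + d))
F = 60
V(L) = -31/48 (V(L) = -279/432 = -279*1/432 = -31/48)
F - V(p(P(1/(4 + 2), 5), 23)) = 60 - 1*(-31/48) = 60 + 31/48 = 2911/48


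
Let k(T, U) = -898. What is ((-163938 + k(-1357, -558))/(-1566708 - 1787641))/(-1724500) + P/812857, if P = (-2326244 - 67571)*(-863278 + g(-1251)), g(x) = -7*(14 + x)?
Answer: 2958520491284098138724012/1175508039813219625 ≈ 2.5168e+6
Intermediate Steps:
g(x) = -98 - 7*x
P = 2045799781485 (P = (-2326244 - 67571)*(-863278 + (-98 - 7*(-1251))) = -2393815*(-863278 + (-98 + 8757)) = -2393815*(-863278 + 8659) = -2393815*(-854619) = 2045799781485)
((-163938 + k(-1357, -558))/(-1566708 - 1787641))/(-1724500) + P/812857 = ((-163938 - 898)/(-1566708 - 1787641))/(-1724500) + 2045799781485/812857 = -164836/(-3354349)*(-1/1724500) + 2045799781485*(1/812857) = -164836*(-1/3354349)*(-1/1724500) + 2045799781485/812857 = (164836/3354349)*(-1/1724500) + 2045799781485/812857 = -41209/1446143712625 + 2045799781485/812857 = 2958520491284098138724012/1175508039813219625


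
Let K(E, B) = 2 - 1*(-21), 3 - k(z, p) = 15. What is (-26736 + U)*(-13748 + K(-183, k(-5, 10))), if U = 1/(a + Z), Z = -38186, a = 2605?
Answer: 13056504893325/35581 ≈ 3.6695e+8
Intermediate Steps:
k(z, p) = -12 (k(z, p) = 3 - 1*15 = 3 - 15 = -12)
K(E, B) = 23 (K(E, B) = 2 + 21 = 23)
U = -1/35581 (U = 1/(2605 - 38186) = 1/(-35581) = -1/35581 ≈ -2.8105e-5)
(-26736 + U)*(-13748 + K(-183, k(-5, 10))) = (-26736 - 1/35581)*(-13748 + 23) = -951293617/35581*(-13725) = 13056504893325/35581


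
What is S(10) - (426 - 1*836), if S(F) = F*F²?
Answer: 1410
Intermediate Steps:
S(F) = F³
S(10) - (426 - 1*836) = 10³ - (426 - 1*836) = 1000 - (426 - 836) = 1000 - 1*(-410) = 1000 + 410 = 1410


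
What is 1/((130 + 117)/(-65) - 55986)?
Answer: -5/279949 ≈ -1.7860e-5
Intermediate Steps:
1/((130 + 117)/(-65) - 55986) = 1/(-1/65*247 - 55986) = 1/(-19/5 - 55986) = 1/(-279949/5) = -5/279949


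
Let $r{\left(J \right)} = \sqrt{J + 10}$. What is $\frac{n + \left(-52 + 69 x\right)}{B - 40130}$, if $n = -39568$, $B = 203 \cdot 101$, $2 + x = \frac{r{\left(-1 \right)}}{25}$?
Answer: $\frac{993743}{490675} \approx 2.0253$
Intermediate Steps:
$r{\left(J \right)} = \sqrt{10 + J}$
$x = - \frac{47}{25}$ ($x = -2 + \frac{\sqrt{10 - 1}}{25} = -2 + \sqrt{9} \cdot \frac{1}{25} = -2 + 3 \cdot \frac{1}{25} = -2 + \frac{3}{25} = - \frac{47}{25} \approx -1.88$)
$B = 20503$
$\frac{n + \left(-52 + 69 x\right)}{B - 40130} = \frac{-39568 + \left(-52 + 69 \left(- \frac{47}{25}\right)\right)}{20503 - 40130} = \frac{-39568 - \frac{4543}{25}}{-19627} = \left(-39568 - \frac{4543}{25}\right) \left(- \frac{1}{19627}\right) = \left(- \frac{993743}{25}\right) \left(- \frac{1}{19627}\right) = \frac{993743}{490675}$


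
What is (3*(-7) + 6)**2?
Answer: 225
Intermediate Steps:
(3*(-7) + 6)**2 = (-21 + 6)**2 = (-15)**2 = 225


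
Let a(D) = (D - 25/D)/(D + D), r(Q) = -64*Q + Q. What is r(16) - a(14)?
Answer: -395307/392 ≈ -1008.4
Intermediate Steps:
r(Q) = -63*Q
a(D) = (D - 25/D)/(2*D) (a(D) = (D - 25/D)/((2*D)) = (D - 25/D)*(1/(2*D)) = (D - 25/D)/(2*D))
r(16) - a(14) = -63*16 - (-25 + 14**2)/(2*14**2) = -1008 - (-25 + 196)/(2*196) = -1008 - 171/(2*196) = -1008 - 1*171/392 = -1008 - 171/392 = -395307/392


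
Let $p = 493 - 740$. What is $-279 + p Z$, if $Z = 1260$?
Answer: $-311499$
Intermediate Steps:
$p = -247$
$-279 + p Z = -279 - 311220 = -311499$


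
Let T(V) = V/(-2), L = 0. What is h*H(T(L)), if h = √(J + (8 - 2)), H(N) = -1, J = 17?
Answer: -√23 ≈ -4.7958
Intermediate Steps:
T(V) = -V/2 (T(V) = V*(-½) = -V/2)
h = √23 (h = √(17 + (8 - 2)) = √(17 + 6) = √23 ≈ 4.7958)
h*H(T(L)) = √23*(-1) = -√23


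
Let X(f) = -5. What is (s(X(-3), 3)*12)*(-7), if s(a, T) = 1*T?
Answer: -252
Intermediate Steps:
s(a, T) = T
(s(X(-3), 3)*12)*(-7) = (3*12)*(-7) = 36*(-7) = -252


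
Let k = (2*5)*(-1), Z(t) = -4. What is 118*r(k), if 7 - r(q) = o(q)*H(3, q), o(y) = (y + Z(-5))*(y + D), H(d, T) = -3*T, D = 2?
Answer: -395654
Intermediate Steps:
o(y) = (-4 + y)*(2 + y) (o(y) = (y - 4)*(y + 2) = (-4 + y)*(2 + y))
k = -10 (k = 10*(-1) = -10)
r(q) = 7 + 3*q*(-8 + q² - 2*q) (r(q) = 7 - (-8 + q² - 2*q)*(-3*q) = 7 - (-3)*q*(-8 + q² - 2*q) = 7 + 3*q*(-8 + q² - 2*q))
118*r(k) = 118*(7 + 3*(-10)*(-8 + (-10)² - 2*(-10))) = 118*(7 + 3*(-10)*(-8 + 100 + 20)) = 118*(7 + 3*(-10)*112) = 118*(7 - 3360) = 118*(-3353) = -395654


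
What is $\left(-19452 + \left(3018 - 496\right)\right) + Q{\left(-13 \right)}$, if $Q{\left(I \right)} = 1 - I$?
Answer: $-16916$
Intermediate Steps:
$\left(-19452 + \left(3018 - 496\right)\right) + Q{\left(-13 \right)} = \left(-19452 + \left(3018 - 496\right)\right) + \left(1 - -13\right) = \left(-19452 + \left(3018 - 496\right)\right) + \left(1 + 13\right) = \left(-19452 + 2522\right) + 14 = -16930 + 14 = -16916$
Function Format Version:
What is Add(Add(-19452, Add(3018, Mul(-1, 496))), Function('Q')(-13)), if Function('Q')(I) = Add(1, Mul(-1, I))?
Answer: -16916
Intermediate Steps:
Add(Add(-19452, Add(3018, Mul(-1, 496))), Function('Q')(-13)) = Add(Add(-19452, Add(3018, Mul(-1, 496))), Add(1, Mul(-1, -13))) = Add(Add(-19452, Add(3018, -496)), Add(1, 13)) = Add(Add(-19452, 2522), 14) = Add(-16930, 14) = -16916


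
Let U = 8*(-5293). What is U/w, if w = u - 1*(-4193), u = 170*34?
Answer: -42344/9973 ≈ -4.2459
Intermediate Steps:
u = 5780
U = -42344
w = 9973 (w = 5780 - 1*(-4193) = 5780 + 4193 = 9973)
U/w = -42344/9973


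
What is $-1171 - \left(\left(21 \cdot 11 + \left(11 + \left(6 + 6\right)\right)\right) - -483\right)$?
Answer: $-1908$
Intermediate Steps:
$-1171 - \left(\left(21 \cdot 11 + \left(11 + \left(6 + 6\right)\right)\right) - -483\right) = -1171 - \left(\left(231 + \left(11 + 12\right)\right) + 483\right) = -1171 - \left(\left(231 + 23\right) + 483\right) = -1171 - \left(254 + 483\right) = -1171 - 737 = -1908$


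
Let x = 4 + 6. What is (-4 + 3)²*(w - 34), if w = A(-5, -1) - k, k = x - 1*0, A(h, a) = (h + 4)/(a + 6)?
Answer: -221/5 ≈ -44.200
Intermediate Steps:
x = 10
A(h, a) = (4 + h)/(6 + a)
k = 10 (k = 10 - 1*0 = 10 + 0 = 10)
w = -51/5 (w = (4 - 5)/(6 - 1) - 1*10 = -1/5 - 10 = (⅕)*(-1) - 10 = -⅕ - 10 = -51/5 ≈ -10.200)
(-4 + 3)²*(w - 34) = (-4 + 3)²*(-51/5 - 34) = (-1)²*(-221/5) = 1*(-221/5) = -221/5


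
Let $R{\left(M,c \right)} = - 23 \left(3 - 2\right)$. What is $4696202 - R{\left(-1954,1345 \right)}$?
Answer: $4696225$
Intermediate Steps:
$R{\left(M,c \right)} = -23$ ($R{\left(M,c \right)} = \left(-23\right) 1 = -23$)
$4696202 - R{\left(-1954,1345 \right)} = 4696202 - -23 = 4696202 + 23 = 4696225$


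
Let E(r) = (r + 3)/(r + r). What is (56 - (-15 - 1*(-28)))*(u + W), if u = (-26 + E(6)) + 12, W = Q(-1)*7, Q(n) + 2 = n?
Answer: -5891/4 ≈ -1472.8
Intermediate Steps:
E(r) = (3 + r)/(2*r) (E(r) = (3 + r)/((2*r)) = (3 + r)*(1/(2*r)) = (3 + r)/(2*r))
Q(n) = -2 + n
W = -21 (W = (-2 - 1)*7 = -3*7 = -21)
u = -53/4 (u = (-26 + (1/2)*(3 + 6)/6) + 12 = (-26 + (1/2)*(1/6)*9) + 12 = (-26 + 3/4) + 12 = -101/4 + 12 = -53/4 ≈ -13.250)
(56 - (-15 - 1*(-28)))*(u + W) = (56 - (-15 - 1*(-28)))*(-53/4 - 21) = (56 - (-15 + 28))*(-137/4) = (56 - 1*13)*(-137/4) = (56 - 13)*(-137/4) = 43*(-137/4) = -5891/4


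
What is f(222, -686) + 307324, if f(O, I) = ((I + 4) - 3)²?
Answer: 776549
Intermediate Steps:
f(O, I) = (1 + I)² (f(O, I) = ((4 + I) - 3)² = (1 + I)²)
f(222, -686) + 307324 = (1 - 686)² + 307324 = (-685)² + 307324 = 469225 + 307324 = 776549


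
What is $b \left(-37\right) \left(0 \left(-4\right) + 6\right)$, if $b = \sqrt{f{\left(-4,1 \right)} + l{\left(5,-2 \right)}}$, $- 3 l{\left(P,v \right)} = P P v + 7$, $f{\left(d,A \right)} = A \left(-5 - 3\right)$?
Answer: $- 74 \sqrt{57} \approx -558.69$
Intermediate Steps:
$f{\left(d,A \right)} = - 8 A$ ($f{\left(d,A \right)} = A \left(-8\right) = - 8 A$)
$l{\left(P,v \right)} = - \frac{7}{3} - \frac{v P^{2}}{3}$ ($l{\left(P,v \right)} = - \frac{P P v + 7}{3} = - \frac{P^{2} v + 7}{3} = - \frac{v P^{2} + 7}{3} = - \frac{7 + v P^{2}}{3} = - \frac{7}{3} - \frac{v P^{2}}{3}$)
$b = \frac{\sqrt{57}}{3}$ ($b = \sqrt{\left(-8\right) 1 - \left(\frac{7}{3} - \frac{2 \cdot 5^{2}}{3}\right)} = \sqrt{-8 - \left(\frac{7}{3} - \frac{50}{3}\right)} = \sqrt{-8 + \left(- \frac{7}{3} + \frac{50}{3}\right)} = \sqrt{-8 + \frac{43}{3}} = \sqrt{\frac{19}{3}} = \frac{\sqrt{57}}{3} \approx 2.5166$)
$b \left(-37\right) \left(0 \left(-4\right) + 6\right) = \frac{\sqrt{57}}{3} \left(-37\right) \left(0 \left(-4\right) + 6\right) = - \frac{37 \sqrt{57}}{3} \left(0 + 6\right) = - \frac{37 \sqrt{57}}{3} \cdot 6 = - 74 \sqrt{57}$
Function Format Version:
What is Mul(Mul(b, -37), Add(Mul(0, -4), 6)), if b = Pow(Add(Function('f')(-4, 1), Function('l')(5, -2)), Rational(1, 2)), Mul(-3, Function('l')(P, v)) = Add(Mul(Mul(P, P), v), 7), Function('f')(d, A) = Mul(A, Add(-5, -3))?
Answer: Mul(-74, Pow(57, Rational(1, 2))) ≈ -558.69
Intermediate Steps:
Function('f')(d, A) = Mul(-8, A) (Function('f')(d, A) = Mul(A, -8) = Mul(-8, A))
Function('l')(P, v) = Add(Rational(-7, 3), Mul(Rational(-1, 3), v, Pow(P, 2))) (Function('l')(P, v) = Mul(Rational(-1, 3), Add(Mul(Mul(P, P), v), 7)) = Mul(Rational(-1, 3), Add(Mul(Pow(P, 2), v), 7)) = Mul(Rational(-1, 3), Add(Mul(v, Pow(P, 2)), 7)) = Mul(Rational(-1, 3), Add(7, Mul(v, Pow(P, 2)))) = Add(Rational(-7, 3), Mul(Rational(-1, 3), v, Pow(P, 2))))
b = Mul(Rational(1, 3), Pow(57, Rational(1, 2))) (b = Pow(Add(Mul(-8, 1), Add(Rational(-7, 3), Mul(Rational(-1, 3), -2, Pow(5, 2)))), Rational(1, 2)) = Pow(Add(-8, Add(Rational(-7, 3), Mul(Rational(-1, 3), -2, 25))), Rational(1, 2)) = Pow(Add(-8, Add(Rational(-7, 3), Rational(50, 3))), Rational(1, 2)) = Pow(Add(-8, Rational(43, 3)), Rational(1, 2)) = Pow(Rational(19, 3), Rational(1, 2)) = Mul(Rational(1, 3), Pow(57, Rational(1, 2))) ≈ 2.5166)
Mul(Mul(b, -37), Add(Mul(0, -4), 6)) = Mul(Mul(Mul(Rational(1, 3), Pow(57, Rational(1, 2))), -37), Add(Mul(0, -4), 6)) = Mul(Mul(Rational(-37, 3), Pow(57, Rational(1, 2))), Add(0, 6)) = Mul(Mul(Rational(-37, 3), Pow(57, Rational(1, 2))), 6) = Mul(-74, Pow(57, Rational(1, 2)))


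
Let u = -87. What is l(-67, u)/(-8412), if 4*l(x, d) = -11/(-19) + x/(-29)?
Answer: -199/2317506 ≈ -8.5868e-5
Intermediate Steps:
l(x, d) = 11/76 - x/116 (l(x, d) = (-11/(-19) + x/(-29))/4 = (-11*(-1/19) + x*(-1/29))/4 = (11/19 - x/29)/4 = 11/76 - x/116)
l(-67, u)/(-8412) = (11/76 - 1/116*(-67))/(-8412) = (11/76 + 67/116)*(-1/8412) = (398/551)*(-1/8412) = -199/2317506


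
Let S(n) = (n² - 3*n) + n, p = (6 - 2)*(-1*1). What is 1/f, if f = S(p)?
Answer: 1/24 ≈ 0.041667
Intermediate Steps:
p = -4 (p = 4*(-1) = -4)
S(n) = n² - 2*n
f = 24 (f = -4*(-2 - 4) = -4*(-6) = 24)
1/f = 1/24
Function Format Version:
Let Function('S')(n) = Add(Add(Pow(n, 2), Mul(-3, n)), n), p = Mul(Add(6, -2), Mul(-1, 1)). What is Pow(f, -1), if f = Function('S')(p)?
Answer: Rational(1, 24) ≈ 0.041667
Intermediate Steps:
p = -4 (p = Mul(4, -1) = -4)
Function('S')(n) = Add(Pow(n, 2), Mul(-2, n))
f = 24 (f = Mul(-4, Add(-2, -4)) = Mul(-4, -6) = 24)
Pow(f, -1) = Pow(24, -1) = Rational(1, 24)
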